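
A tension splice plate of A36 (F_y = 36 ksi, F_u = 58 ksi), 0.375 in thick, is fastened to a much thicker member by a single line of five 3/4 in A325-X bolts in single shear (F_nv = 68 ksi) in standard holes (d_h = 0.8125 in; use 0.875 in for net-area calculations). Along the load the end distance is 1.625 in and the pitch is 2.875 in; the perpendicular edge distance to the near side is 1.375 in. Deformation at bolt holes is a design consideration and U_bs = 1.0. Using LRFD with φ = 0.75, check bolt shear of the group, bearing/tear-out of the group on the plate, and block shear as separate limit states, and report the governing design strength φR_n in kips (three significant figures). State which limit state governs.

Bolt shear: A_b = π·0.75²/4 = 0.4418 in²; R_n = 68 × 0.4418 × 5 × 1 = 150.2 kips → 0.75 × 150.2 = 113 kips.
Bearing: edge l_c = 1.219, r_n = 31.81 kips; interior l_c = 2.062, r_n = 39.15 kips; R_n = 31.81 + 4·39.15 = 188.4 kips → 141 kips.
Block shear: A_gv = 4.922, A_nv = 3.445, A_nt = 0.3516 in²; R_n = min(0.6F_uA_nv, 0.6F_yA_gv) + U_bs·F_u·A_nt = 126.7 kips → 95 kips.
Block shear governs: 95 kips.

95 kips (block shear governs)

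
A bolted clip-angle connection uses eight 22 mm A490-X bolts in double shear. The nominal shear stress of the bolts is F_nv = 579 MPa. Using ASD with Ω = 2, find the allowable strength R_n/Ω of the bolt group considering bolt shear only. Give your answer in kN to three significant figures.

1760 kN

A_b = π × 22² / 4 = 380.1 mm².
R_n = F_nv · A_b · n · n_s = 579 × 380.1 × 8 × 2 / 1000 = 3522 kN.
Allowable strength R_n/Ω = 3522 / 2 = 1760 kN.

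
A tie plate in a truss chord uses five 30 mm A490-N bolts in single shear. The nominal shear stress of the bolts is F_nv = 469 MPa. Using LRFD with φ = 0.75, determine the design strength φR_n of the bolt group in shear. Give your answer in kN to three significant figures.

A_b = π × 30² / 4 = 706.9 mm².
R_n = F_nv · A_b · n · n_s = 469 × 706.9 × 5 × 1 / 1000 = 1658 kN.
Design strength φR_n = 0.75 × 1658 = 1240 kN.

1240 kN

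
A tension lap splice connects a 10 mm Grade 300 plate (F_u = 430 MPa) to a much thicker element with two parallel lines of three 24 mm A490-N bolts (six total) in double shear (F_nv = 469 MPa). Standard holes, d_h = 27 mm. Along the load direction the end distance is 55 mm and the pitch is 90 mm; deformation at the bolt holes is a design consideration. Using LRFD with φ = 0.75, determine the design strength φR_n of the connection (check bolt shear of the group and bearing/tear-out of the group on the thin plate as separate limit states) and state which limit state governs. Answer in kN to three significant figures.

1060 kN (bearing governs)

Bolt shear: A_b = π·24²/4 = 452.4 mm²; R_n = 469 × 452.4 × 6 × 2 / 1000 = 2546 kN → 0.75 × 2546 = 1910 kN.
Bearing (1.2 l_c t F_u ≤ 2.4 d t F_u): upper limit = 2.4·24·10·430 / 1000 = 247.7 kN.
  Edge l_c = 55 − 27/2 = 41.5 → r_n = 214.1 kN; interior l_c = 90 − 27 = 63 → r_n = 247.7 kN.
  R_n,bearing = 2·214.1 + 4·247.7 = 1419 kN → 0.75 × 1419 = 1060 kN.
Bearing governs: 1060 kN.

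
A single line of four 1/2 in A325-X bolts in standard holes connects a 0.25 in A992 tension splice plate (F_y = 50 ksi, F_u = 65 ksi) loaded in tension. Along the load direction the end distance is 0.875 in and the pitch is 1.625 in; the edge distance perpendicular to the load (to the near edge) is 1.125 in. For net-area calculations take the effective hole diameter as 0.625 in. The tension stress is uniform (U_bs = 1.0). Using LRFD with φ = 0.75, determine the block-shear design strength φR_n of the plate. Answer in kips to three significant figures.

36 kips

Shear plane L_v = 0.875 + 3·1.625 = 5.75 in; A_gv = 5.75 × 0.25 = 1.438 in².
A_nv = (5.75 − 3.5·0.625) × 0.25 = 0.8906 in².
A_nt = (1.125 − 0.5·0.625) × 0.25 = 0.2031 in².
0.6 F_u A_nv = 34.73 kips; 0.6 F_y A_gv = 43.12 kips → shear rupture governs the shear term.
R_n = 34.73 + 1.0 × 65 × 0.2031 = 47.94 kips.
Design strength φR_n = 0.75 × 47.94 = 36 kips.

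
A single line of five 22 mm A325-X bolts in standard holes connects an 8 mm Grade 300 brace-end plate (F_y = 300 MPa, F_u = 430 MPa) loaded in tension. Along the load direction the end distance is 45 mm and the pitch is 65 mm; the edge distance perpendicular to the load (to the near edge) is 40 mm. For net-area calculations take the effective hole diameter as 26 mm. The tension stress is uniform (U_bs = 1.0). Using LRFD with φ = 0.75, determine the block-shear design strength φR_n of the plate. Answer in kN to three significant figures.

361 kN

Shear plane L_v = 45 + 4·65 = 305 mm; A_gv = 305 × 8 = 2440 mm².
A_nv = (305 − 4.5·26) × 8 = 1504 mm².
A_nt = (40 − 0.5·26) × 8 = 216 mm².
0.6 F_u A_nv = 388 kN; 0.6 F_y A_gv = 439.2 kN → shear rupture governs the shear term.
R_n = 388 + 1.0 × 430 × 216 / 1000 = 480.9 kN.
Design strength φR_n = 0.75 × 480.9 = 361 kN.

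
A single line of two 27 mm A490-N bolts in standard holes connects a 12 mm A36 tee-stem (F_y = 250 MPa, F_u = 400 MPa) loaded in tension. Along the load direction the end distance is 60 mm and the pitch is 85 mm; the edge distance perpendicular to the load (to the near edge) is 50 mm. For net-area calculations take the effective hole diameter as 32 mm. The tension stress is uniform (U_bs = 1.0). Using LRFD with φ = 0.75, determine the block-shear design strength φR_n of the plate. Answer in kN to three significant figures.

Shear plane L_v = 60 + 1·85 = 145 mm; A_gv = 145 × 12 = 1740 mm².
A_nv = (145 − 1.5·32) × 12 = 1164 mm².
A_nt = (50 − 0.5·32) × 12 = 408 mm².
0.6 F_u A_nv = 279.4 kN; 0.6 F_y A_gv = 261 kN → shear yielding governs the shear term.
R_n = 261 + 1.0 × 400 × 408 / 1000 = 424.2 kN.
Design strength φR_n = 0.75 × 424.2 = 318 kN.

318 kN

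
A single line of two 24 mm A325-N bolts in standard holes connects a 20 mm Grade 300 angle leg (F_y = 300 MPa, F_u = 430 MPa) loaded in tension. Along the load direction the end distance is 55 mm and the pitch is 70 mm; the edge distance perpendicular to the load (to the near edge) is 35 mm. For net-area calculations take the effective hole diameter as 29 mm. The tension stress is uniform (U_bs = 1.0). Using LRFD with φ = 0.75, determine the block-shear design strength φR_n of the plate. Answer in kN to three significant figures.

Shear plane L_v = 55 + 1·70 = 125 mm; A_gv = 125 × 20 = 2500 mm².
A_nv = (125 − 1.5·29) × 20 = 1630 mm².
A_nt = (35 − 0.5·29) × 20 = 410 mm².
0.6 F_u A_nv = 420.5 kN; 0.6 F_y A_gv = 450 kN → shear rupture governs the shear term.
R_n = 420.5 + 1.0 × 430 × 410 / 1000 = 596.8 kN.
Design strength φR_n = 0.75 × 596.8 = 448 kN.

448 kN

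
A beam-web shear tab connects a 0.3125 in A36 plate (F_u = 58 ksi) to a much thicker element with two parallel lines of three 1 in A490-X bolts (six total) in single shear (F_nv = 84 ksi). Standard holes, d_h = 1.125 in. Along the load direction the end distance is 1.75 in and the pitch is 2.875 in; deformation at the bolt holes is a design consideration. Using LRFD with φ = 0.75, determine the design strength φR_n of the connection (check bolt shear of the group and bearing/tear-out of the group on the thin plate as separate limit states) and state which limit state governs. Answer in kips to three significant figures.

Bolt shear: A_b = π·1²/4 = 0.7854 in²; R_n = 84 × 0.7854 × 6 × 1 = 395.8 kips → 0.75 × 395.8 = 297 kips.
Bearing (1.2 l_c t F_u ≤ 2.4 d t F_u): upper limit = 2.4·1·0.3125·58 = 43.5 kips.
  Edge l_c = 1.75 − 1.125/2 = 1.188 → r_n = 25.83 kips; interior l_c = 2.875 − 1.125 = 1.75 → r_n = 38.06 kips.
  R_n,bearing = 2·25.83 + 4·38.06 = 203.9 kips → 0.75 × 203.9 = 153 kips.
Bearing governs: 153 kips.

153 kips (bearing governs)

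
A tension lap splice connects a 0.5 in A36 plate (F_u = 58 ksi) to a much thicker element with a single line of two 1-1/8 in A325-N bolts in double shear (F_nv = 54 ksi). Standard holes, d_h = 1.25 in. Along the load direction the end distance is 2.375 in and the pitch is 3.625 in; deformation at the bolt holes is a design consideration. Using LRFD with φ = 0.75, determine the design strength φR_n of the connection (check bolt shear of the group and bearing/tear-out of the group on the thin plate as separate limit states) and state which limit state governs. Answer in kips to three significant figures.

Bolt shear: A_b = π·1.125²/4 = 0.994 in²; R_n = 54 × 0.994 × 2 × 2 = 214.7 kips → 0.75 × 214.7 = 161 kips.
Bearing (1.2 l_c t F_u ≤ 2.4 d t F_u): upper limit = 2.4·1.125·0.5·58 = 78.3 kips.
  Edge l_c = 2.375 − 1.25/2 = 1.75 → r_n = 60.9 kips; interior l_c = 3.625 − 1.25 = 2.375 → r_n = 78.3 kips.
  R_n,bearing = 1·60.9 + 1·78.3 = 139.2 kips → 0.75 × 139.2 = 104 kips.
Bearing governs: 104 kips.

104 kips (bearing governs)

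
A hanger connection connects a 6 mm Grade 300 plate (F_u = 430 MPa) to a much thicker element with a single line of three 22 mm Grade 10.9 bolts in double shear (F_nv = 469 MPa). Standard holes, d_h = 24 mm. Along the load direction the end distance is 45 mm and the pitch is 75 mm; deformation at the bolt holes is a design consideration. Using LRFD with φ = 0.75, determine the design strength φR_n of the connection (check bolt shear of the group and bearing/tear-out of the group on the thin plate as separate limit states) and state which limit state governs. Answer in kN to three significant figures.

Bolt shear: A_b = π·22²/4 = 380.1 mm²; R_n = 469 × 380.1 × 3 × 2 / 1000 = 1070 kN → 0.75 × 1070 = 802 kN.
Bearing (1.2 l_c t F_u ≤ 2.4 d t F_u): upper limit = 2.4·22·6·430 / 1000 = 136.2 kN.
  Edge l_c = 45 − 24/2 = 33 → r_n = 102.2 kN; interior l_c = 75 − 24 = 51 → r_n = 136.2 kN.
  R_n,bearing = 1·102.2 + 2·136.2 = 374.6 kN → 0.75 × 374.6 = 281 kN.
Bearing governs: 281 kN.

281 kN (bearing governs)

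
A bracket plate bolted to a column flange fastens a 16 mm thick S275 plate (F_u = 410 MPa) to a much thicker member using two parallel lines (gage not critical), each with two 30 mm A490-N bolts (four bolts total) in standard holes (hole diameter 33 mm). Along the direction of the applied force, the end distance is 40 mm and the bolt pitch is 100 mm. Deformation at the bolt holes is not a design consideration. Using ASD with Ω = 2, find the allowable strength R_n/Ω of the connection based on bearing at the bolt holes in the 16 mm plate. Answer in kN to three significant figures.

Per bolt r_n = 1.5 l_c t F_u ≤ 3.0 d t F_u; upper limit = 3.0 × 30 × 16 × 410 / 1000 = 590.4 kN.
Edge bolt: l_c = 40 − 33/2 = 23.5 mm → 1.5 × 23.5 × 16 × 410 / 1000 = 231.2 → r_n = 231.2 kN.
Interior bolts: l_c = 100 − 33 = 67 mm → 1.5 × 67 × 16 × 410 / 1000 = 659.3 → r_n = 590.4 kN.
R_n = 2 × 231.2 + 2 × 590.4 = 1643 kN.
Allowable strength R_n/Ω = 1643 / 2 = 822 kN.

822 kN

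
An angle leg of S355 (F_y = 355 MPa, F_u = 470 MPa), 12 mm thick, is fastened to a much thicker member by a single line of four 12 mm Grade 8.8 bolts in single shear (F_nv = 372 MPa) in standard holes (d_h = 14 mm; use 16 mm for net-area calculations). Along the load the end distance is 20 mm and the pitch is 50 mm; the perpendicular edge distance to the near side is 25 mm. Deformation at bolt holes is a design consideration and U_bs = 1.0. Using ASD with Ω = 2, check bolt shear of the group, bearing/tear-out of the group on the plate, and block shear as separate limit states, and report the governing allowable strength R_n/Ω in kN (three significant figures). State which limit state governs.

Bolt shear: A_b = π·12²/4 = 113.1 mm²; R_n = 372 × 113.1 × 4 × 1 / 1000 = 168.3 kN → 168.3 / 2 = 84.1 kN.
Bearing: edge l_c = 13, r_n = 87.98 kN; interior l_c = 36, r_n = 162.4 kN; R_n = 87.98 + 3·162.4 = 575.3 kN → 288 kN.
Block shear: A_gv = 2040, A_nv = 1368, A_nt = 204 mm²; R_n = min(0.6F_uA_nv, 0.6F_yA_gv) + U_bs·F_u·A_nt = 481.7 kN → 241 kN.
Bolt shear governs: 84.1 kN.

84.1 kN (bolt shear governs)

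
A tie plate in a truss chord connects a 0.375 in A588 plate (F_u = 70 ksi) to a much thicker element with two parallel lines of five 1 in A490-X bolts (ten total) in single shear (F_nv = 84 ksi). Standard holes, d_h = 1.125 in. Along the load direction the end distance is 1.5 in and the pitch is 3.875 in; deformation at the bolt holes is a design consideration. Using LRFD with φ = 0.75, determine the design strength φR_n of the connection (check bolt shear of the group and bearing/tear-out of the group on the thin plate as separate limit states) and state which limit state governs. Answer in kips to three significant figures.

Bolt shear: A_b = π·1²/4 = 0.7854 in²; R_n = 84 × 0.7854 × 10 × 1 = 659.7 kips → 0.75 × 659.7 = 495 kips.
Bearing (1.2 l_c t F_u ≤ 2.4 d t F_u): upper limit = 2.4·1·0.375·70 = 63 kips.
  Edge l_c = 1.5 − 1.125/2 = 0.9375 → r_n = 29.53 kips; interior l_c = 3.875 − 1.125 = 2.75 → r_n = 63 kips.
  R_n,bearing = 2·29.53 + 8·63 = 563.1 kips → 0.75 × 563.1 = 422 kips.
Bearing governs: 422 kips.

422 kips (bearing governs)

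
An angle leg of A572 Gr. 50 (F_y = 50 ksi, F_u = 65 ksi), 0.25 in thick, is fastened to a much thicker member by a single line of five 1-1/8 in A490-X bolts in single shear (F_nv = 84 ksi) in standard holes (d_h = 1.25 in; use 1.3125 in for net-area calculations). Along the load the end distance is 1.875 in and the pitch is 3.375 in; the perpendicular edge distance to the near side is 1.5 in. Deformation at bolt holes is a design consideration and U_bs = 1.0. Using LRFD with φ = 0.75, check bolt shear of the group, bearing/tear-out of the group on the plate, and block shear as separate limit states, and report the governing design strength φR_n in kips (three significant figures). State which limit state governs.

79.5 kips (block shear governs)

Bolt shear: A_b = π·1.125²/4 = 0.994 in²; R_n = 84 × 0.994 × 5 × 1 = 417.5 kips → 0.75 × 417.5 = 313 kips.
Bearing: edge l_c = 1.25, r_n = 24.38 kips; interior l_c = 2.125, r_n = 41.44 kips; R_n = 24.38 + 4·41.44 = 190.1 kips → 143 kips.
Block shear: A_gv = 3.844, A_nv = 2.367, A_nt = 0.2109 in²; R_n = min(0.6F_uA_nv, 0.6F_yA_gv) + U_bs·F_u·A_nt = 106 kips → 79.5 kips.
Block shear governs: 79.5 kips.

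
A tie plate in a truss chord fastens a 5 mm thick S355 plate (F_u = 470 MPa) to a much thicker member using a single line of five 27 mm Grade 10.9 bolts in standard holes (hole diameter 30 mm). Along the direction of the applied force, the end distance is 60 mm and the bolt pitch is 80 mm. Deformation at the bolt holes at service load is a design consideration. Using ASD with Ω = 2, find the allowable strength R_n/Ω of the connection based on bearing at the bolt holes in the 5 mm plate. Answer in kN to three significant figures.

Per bolt r_n = 1.2 l_c t F_u ≤ 2.4 d t F_u; upper limit = 2.4 × 27 × 5 × 470 / 1000 = 152.3 kN.
Edge bolt: l_c = 60 − 30/2 = 45 mm → 1.2 × 45 × 5 × 470 / 1000 = 126.9 → r_n = 126.9 kN.
Interior bolts: l_c = 80 − 30 = 50 mm → 1.2 × 50 × 5 × 470 / 1000 = 141 → r_n = 141 kN.
R_n = 1 × 126.9 + 4 × 141 = 690.9 kN.
Allowable strength R_n/Ω = 690.9 / 2 = 345 kN.

345 kN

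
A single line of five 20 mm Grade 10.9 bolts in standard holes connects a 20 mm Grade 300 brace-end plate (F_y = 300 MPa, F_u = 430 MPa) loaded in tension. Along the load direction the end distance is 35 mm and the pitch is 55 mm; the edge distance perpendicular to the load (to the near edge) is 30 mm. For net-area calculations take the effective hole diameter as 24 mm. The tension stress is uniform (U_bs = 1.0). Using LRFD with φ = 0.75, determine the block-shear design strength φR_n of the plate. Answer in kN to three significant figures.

Shear plane L_v = 35 + 4·55 = 255 mm; A_gv = 255 × 20 = 5100 mm².
A_nv = (255 − 4.5·24) × 20 = 2940 mm².
A_nt = (30 − 0.5·24) × 20 = 360 mm².
0.6 F_u A_nv = 758.5 kN; 0.6 F_y A_gv = 918 kN → shear rupture governs the shear term.
R_n = 758.5 + 1.0 × 430 × 360 / 1000 = 913.3 kN.
Design strength φR_n = 0.75 × 913.3 = 685 kN.

685 kN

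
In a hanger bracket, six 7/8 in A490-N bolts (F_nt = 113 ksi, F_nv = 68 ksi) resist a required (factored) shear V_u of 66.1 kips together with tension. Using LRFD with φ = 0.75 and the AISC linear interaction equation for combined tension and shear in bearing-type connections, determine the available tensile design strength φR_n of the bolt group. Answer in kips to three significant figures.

288 kips

A_b = π·0.875²/4 = 0.6013 in²; f_rv = 66.1 / (6 × 0.6013) = 18.32 ksi.
F'_nt = 1.3 F_nt − (F_nt / φF_nv) f_rv = 1.3·113 − (113/(0.75·68))·18.32 = 106.3 ksi, capped at F_nt → F'_nt = 106.3 ksi.
R_n = F'_nt · A_b · n = 106.3 × 0.6013 × 6 = 383.5 kips.
Design strength φR_n = 0.75 × 383.5 = 288 kips.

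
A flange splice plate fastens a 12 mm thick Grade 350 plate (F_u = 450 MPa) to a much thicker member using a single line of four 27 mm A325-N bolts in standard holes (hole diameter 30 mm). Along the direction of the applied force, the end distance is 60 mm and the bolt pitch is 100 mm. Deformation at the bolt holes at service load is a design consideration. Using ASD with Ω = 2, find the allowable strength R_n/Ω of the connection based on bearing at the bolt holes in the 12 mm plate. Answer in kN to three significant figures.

671 kN

Per bolt r_n = 1.2 l_c t F_u ≤ 2.4 d t F_u; upper limit = 2.4 × 27 × 12 × 450 / 1000 = 349.9 kN.
Edge bolt: l_c = 60 − 30/2 = 45 mm → 1.2 × 45 × 12 × 450 / 1000 = 291.6 → r_n = 291.6 kN.
Interior bolts: l_c = 100 − 30 = 70 mm → 1.2 × 70 × 12 × 450 / 1000 = 453.6 → r_n = 349.9 kN.
R_n = 1 × 291.6 + 3 × 349.9 = 1341 kN.
Allowable strength R_n/Ω = 1341 / 2 = 671 kN.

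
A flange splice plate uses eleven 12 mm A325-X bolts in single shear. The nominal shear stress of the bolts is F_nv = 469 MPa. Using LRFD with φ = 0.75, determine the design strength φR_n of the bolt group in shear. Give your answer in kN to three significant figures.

438 kN

A_b = π × 12² / 4 = 113.1 mm².
R_n = F_nv · A_b · n · n_s = 469 × 113.1 × 11 × 1 / 1000 = 583.5 kN.
Design strength φR_n = 0.75 × 583.5 = 438 kN.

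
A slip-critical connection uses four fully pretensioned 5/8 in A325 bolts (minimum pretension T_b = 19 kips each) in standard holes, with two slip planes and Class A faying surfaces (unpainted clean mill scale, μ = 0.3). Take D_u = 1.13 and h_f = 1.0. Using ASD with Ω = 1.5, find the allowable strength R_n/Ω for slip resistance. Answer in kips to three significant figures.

R_n = μ · D_u · h_f · T_b · n_s · n_b = 0.3 × 1.13 × 1.0 × 19 × 2 × 4 = 51.53 kips.
Allowable strength R_n/Ω = 51.53 / 1.5 = 34.4 kips.

34.4 kips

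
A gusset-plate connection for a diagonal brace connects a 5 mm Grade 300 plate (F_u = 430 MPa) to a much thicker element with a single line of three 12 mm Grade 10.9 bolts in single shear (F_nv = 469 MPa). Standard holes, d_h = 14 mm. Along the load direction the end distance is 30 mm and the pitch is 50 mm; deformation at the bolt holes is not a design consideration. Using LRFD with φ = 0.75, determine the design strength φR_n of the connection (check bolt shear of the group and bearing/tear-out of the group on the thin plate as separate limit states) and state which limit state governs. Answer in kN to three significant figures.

Bolt shear: A_b = π·12²/4 = 113.1 mm²; R_n = 469 × 113.1 × 3 × 1 / 1000 = 159.1 kN → 0.75 × 159.1 = 119 kN.
Bearing (1.5 l_c t F_u ≤ 3.0 d t F_u): upper limit = 3.0·12·5·430 / 1000 = 77.4 kN.
  Edge l_c = 30 − 14/2 = 23 → r_n = 74.17 kN; interior l_c = 50 − 14 = 36 → r_n = 77.4 kN.
  R_n,bearing = 1·74.17 + 2·77.4 = 229 kN → 0.75 × 229 = 172 kN.
Bolt shear governs: 119 kN.

119 kN (bolt shear governs)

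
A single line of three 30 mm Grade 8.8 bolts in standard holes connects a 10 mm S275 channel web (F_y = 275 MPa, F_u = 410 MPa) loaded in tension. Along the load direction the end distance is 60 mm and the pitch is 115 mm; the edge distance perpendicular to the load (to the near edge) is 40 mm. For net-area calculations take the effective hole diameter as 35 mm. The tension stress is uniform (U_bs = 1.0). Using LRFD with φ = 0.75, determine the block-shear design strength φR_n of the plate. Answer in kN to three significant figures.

Shear plane L_v = 60 + 2·115 = 290 mm; A_gv = 290 × 10 = 2900 mm².
A_nv = (290 − 2.5·35) × 10 = 2025 mm².
A_nt = (40 − 0.5·35) × 10 = 225 mm².
0.6 F_u A_nv = 498.2 kN; 0.6 F_y A_gv = 478.5 kN → shear yielding governs the shear term.
R_n = 478.5 + 1.0 × 410 × 225 / 1000 = 570.8 kN.
Design strength φR_n = 0.75 × 570.8 = 428 kN.

428 kN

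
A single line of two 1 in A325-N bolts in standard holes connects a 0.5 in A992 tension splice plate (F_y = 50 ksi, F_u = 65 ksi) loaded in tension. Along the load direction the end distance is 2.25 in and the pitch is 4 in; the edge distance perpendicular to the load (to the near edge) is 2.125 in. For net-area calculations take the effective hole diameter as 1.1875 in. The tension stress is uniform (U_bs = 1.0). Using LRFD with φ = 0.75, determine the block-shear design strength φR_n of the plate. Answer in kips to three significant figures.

103 kips

Shear plane L_v = 2.25 + 1·4 = 6.25 in; A_gv = 6.25 × 0.5 = 3.125 in².
A_nv = (6.25 − 1.5·1.1875) × 0.5 = 2.234 in².
A_nt = (2.125 − 0.5·1.1875) × 0.5 = 0.7656 in².
0.6 F_u A_nv = 87.14 kips; 0.6 F_y A_gv = 93.75 kips → shear rupture governs the shear term.
R_n = 87.14 + 1.0 × 65 × 0.7656 = 136.9 kips.
Design strength φR_n = 0.75 × 136.9 = 103 kips.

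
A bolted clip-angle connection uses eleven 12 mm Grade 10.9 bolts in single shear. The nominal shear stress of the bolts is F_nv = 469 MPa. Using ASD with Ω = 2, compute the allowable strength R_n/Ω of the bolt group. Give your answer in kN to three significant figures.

A_b = π × 12² / 4 = 113.1 mm².
R_n = F_nv · A_b · n · n_s = 469 × 113.1 × 11 × 1 / 1000 = 583.5 kN.
Allowable strength R_n/Ω = 583.5 / 2 = 292 kN.

292 kN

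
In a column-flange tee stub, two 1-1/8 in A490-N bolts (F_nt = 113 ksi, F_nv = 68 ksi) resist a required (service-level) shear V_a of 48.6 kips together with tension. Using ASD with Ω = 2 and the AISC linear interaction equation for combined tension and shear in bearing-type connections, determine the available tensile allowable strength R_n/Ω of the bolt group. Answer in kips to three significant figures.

65.3 kips

A_b = π·1.125²/4 = 0.994 in²; f_rv = 48.6 / (2 × 0.994) = 24.45 ksi.
F'_nt = 1.3 F_nt − (Ω F_nt / F_nv) f_rv = 1.3·113 − (2·113/68)·24.45 = 65.65 ksi, capped at F_nt → F'_nt = 65.65 ksi.
R_n = F'_nt · A_b · n = 65.65 × 0.994 × 2 = 130.5 kips.
Allowable strength R_n/Ω = 130.5 / 2 = 65.3 kips.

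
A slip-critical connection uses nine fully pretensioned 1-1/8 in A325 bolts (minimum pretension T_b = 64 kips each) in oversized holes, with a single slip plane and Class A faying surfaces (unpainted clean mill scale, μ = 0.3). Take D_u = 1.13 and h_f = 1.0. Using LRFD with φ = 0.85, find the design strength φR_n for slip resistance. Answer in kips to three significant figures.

166 kips

R_n = μ · D_u · h_f · T_b · n_s · n_b = 0.3 × 1.13 × 1.0 × 64 × 1 × 9 = 195.3 kips.
Design strength φR_n = 0.85 × 195.3 = 166 kips.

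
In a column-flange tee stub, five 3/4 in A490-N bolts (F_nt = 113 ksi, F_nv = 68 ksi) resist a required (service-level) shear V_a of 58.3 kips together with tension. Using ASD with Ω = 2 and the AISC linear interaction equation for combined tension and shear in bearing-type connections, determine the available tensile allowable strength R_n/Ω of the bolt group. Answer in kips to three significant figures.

65.4 kips

A_b = π·0.75²/4 = 0.4418 in²; f_rv = 58.3 / (5 × 0.4418) = 26.39 ksi.
F'_nt = 1.3 F_nt − (Ω F_nt / F_nv) f_rv = 1.3·113 − (2·113/68)·26.39 = 59.18 ksi, capped at F_nt → F'_nt = 59.18 ksi.
R_n = F'_nt · A_b · n = 59.18 × 0.4418 × 5 = 130.7 kips.
Allowable strength R_n/Ω = 130.7 / 2 = 65.4 kips.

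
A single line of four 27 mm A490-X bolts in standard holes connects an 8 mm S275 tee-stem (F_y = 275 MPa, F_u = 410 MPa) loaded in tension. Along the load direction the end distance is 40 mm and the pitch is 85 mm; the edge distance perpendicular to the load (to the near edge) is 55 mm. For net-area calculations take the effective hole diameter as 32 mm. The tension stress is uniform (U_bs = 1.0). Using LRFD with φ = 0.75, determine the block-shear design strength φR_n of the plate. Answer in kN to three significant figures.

Shear plane L_v = 40 + 3·85 = 295 mm; A_gv = 295 × 8 = 2360 mm².
A_nv = (295 − 3.5·32) × 8 = 1464 mm².
A_nt = (55 − 0.5·32) × 8 = 312 mm².
0.6 F_u A_nv = 360.1 kN; 0.6 F_y A_gv = 389.4 kN → shear rupture governs the shear term.
R_n = 360.1 + 1.0 × 410 × 312 / 1000 = 488.1 kN.
Design strength φR_n = 0.75 × 488.1 = 366 kN.

366 kN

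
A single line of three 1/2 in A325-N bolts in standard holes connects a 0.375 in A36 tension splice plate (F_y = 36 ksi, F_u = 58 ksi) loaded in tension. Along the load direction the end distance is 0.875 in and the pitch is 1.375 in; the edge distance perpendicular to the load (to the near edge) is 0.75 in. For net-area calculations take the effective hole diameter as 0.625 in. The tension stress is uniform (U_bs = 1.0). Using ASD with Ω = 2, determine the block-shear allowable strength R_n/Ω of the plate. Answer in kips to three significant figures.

18.2 kips

Shear plane L_v = 0.875 + 2·1.375 = 3.625 in; A_gv = 3.625 × 0.375 = 1.359 in².
A_nv = (3.625 − 2.5·0.625) × 0.375 = 0.7734 in².
A_nt = (0.75 − 0.5·0.625) × 0.375 = 0.1641 in².
0.6 F_u A_nv = 26.92 kips; 0.6 F_y A_gv = 29.36 kips → shear rupture governs the shear term.
R_n = 26.92 + 1.0 × 58 × 0.1641 = 36.43 kips.
Allowable strength R_n/Ω = 36.43 / 2 = 18.2 kips.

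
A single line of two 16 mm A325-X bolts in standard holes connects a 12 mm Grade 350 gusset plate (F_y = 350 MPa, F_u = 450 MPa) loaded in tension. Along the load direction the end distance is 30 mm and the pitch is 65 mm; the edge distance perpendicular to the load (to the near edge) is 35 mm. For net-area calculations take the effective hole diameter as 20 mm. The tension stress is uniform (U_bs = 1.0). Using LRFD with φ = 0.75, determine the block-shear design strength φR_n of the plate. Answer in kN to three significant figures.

Shear plane L_v = 30 + 1·65 = 95 mm; A_gv = 95 × 12 = 1140 mm².
A_nv = (95 − 1.5·20) × 12 = 780 mm².
A_nt = (35 − 0.5·20) × 12 = 300 mm².
0.6 F_u A_nv = 210.6 kN; 0.6 F_y A_gv = 239.4 kN → shear rupture governs the shear term.
R_n = 210.6 + 1.0 × 450 × 300 / 1000 = 345.6 kN.
Design strength φR_n = 0.75 × 345.6 = 259 kN.

259 kN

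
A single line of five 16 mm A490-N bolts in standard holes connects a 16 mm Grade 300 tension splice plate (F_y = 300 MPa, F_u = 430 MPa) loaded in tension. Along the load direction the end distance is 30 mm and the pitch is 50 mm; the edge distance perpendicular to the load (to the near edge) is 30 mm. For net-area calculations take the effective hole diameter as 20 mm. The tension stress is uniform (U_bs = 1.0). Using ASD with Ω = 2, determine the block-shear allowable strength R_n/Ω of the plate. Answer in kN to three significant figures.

Shear plane L_v = 30 + 4·50 = 230 mm; A_gv = 230 × 16 = 3680 mm².
A_nv = (230 − 4.5·20) × 16 = 2240 mm².
A_nt = (30 − 0.5·20) × 16 = 320 mm².
0.6 F_u A_nv = 577.9 kN; 0.6 F_y A_gv = 662.4 kN → shear rupture governs the shear term.
R_n = 577.9 + 1.0 × 430 × 320 / 1000 = 715.5 kN.
Allowable strength R_n/Ω = 715.5 / 2 = 358 kN.

358 kN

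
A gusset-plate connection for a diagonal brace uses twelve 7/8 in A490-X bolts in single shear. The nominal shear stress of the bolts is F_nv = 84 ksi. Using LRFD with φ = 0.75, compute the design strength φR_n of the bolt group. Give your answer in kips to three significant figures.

455 kips

A_b = π × 0.875² / 4 = 0.6013 in².
R_n = F_nv · A_b · n · n_s = 84 × 0.6013 × 12 × 1 = 606.1 kips.
Design strength φR_n = 0.75 × 606.1 = 455 kips.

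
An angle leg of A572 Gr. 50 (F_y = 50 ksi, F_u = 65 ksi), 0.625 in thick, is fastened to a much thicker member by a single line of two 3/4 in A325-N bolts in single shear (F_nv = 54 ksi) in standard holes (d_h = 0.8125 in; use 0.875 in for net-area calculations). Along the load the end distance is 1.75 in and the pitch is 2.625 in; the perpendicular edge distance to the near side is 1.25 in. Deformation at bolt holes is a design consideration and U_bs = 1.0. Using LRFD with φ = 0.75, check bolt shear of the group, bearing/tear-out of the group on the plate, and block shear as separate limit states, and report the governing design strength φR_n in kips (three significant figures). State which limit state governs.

Bolt shear: A_b = π·0.75²/4 = 0.4418 in²; R_n = 54 × 0.4418 × 2 × 1 = 47.71 kips → 0.75 × 47.71 = 35.8 kips.
Bearing: edge l_c = 1.344, r_n = 65.51 kips; interior l_c = 1.812, r_n = 73.12 kips; R_n = 65.51 + 1·73.12 = 138.6 kips → 104 kips.
Block shear: A_gv = 2.734, A_nv = 1.914, A_nt = 0.5078 in²; R_n = min(0.6F_uA_nv, 0.6F_yA_gv) + U_bs·F_u·A_nt = 107.7 kips → 80.7 kips.
Bolt shear governs: 35.8 kips.

35.8 kips (bolt shear governs)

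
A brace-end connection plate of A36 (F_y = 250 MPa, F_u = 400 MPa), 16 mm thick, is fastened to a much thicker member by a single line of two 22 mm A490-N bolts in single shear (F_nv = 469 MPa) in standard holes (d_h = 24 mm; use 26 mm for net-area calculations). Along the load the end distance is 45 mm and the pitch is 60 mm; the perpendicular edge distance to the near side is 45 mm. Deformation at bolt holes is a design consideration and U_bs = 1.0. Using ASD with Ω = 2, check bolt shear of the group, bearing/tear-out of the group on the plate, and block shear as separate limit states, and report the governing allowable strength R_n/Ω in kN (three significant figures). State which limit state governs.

Bolt shear: A_b = π·22²/4 = 380.1 mm²; R_n = 469 × 380.1 × 2 × 1 / 1000 = 356.6 kN → 356.6 / 2 = 178 kN.
Bearing: edge l_c = 33, r_n = 253.4 kN; interior l_c = 36, r_n = 276.5 kN; R_n = 253.4 + 1·276.5 = 529.9 kN → 265 kN.
Block shear: A_gv = 1680, A_nv = 1056, A_nt = 512 mm²; R_n = min(0.6F_uA_nv, 0.6F_yA_gv) + U_bs·F_u·A_nt = 456.8 kN → 228 kN.
Bolt shear governs: 178 kN.

178 kN (bolt shear governs)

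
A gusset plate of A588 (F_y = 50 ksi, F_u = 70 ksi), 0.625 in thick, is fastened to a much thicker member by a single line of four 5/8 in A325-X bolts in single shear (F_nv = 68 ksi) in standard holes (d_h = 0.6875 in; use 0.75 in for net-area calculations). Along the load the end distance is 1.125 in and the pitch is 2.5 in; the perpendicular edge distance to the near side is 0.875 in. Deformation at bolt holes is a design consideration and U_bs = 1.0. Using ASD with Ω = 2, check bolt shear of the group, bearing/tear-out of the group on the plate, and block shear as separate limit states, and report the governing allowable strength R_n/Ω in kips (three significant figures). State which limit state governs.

Bolt shear: A_b = π·0.625²/4 = 0.3068 in²; R_n = 68 × 0.3068 × 4 × 1 = 83.45 kips → 83.45 / 2 = 41.7 kips.
Bearing: edge l_c = 0.7812, r_n = 41.02 kips; interior l_c = 1.812, r_n = 65.62 kips; R_n = 41.02 + 3·65.62 = 237.9 kips → 119 kips.
Block shear: A_gv = 5.391, A_nv = 3.75, A_nt = 0.3125 in²; R_n = min(0.6F_uA_nv, 0.6F_yA_gv) + U_bs·F_u·A_nt = 179.4 kips → 89.7 kips.
Bolt shear governs: 41.7 kips.

41.7 kips (bolt shear governs)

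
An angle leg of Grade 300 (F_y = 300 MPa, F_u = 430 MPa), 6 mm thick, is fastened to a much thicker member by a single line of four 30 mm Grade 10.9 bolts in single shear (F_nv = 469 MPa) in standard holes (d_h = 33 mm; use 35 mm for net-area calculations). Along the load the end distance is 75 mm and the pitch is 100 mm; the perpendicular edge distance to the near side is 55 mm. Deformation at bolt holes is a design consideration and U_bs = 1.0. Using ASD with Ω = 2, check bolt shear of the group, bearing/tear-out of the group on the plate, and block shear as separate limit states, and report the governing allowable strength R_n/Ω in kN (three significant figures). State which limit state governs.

244 kN (block shear governs)

Bolt shear: A_b = π·30²/4 = 706.9 mm²; R_n = 469 × 706.9 × 4 × 1 / 1000 = 1326 kN → 1326 / 2 = 663 kN.
Bearing: edge l_c = 58.5, r_n = 181.1 kN; interior l_c = 67, r_n = 185.8 kN; R_n = 181.1 + 3·185.8 = 738.4 kN → 369 kN.
Block shear: A_gv = 2250, A_nv = 1515, A_nt = 225 mm²; R_n = min(0.6F_uA_nv, 0.6F_yA_gv) + U_bs·F_u·A_nt = 487.6 kN → 244 kN.
Block shear governs: 244 kN.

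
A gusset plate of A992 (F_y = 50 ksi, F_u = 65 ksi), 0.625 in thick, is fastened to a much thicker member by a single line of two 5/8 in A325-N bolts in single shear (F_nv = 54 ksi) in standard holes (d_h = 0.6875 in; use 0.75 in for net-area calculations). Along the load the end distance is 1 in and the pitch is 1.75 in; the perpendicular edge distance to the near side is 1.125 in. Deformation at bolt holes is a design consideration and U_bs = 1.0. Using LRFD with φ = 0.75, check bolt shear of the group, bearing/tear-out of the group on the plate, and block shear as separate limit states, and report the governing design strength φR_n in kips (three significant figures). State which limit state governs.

Bolt shear: A_b = π·0.625²/4 = 0.3068 in²; R_n = 54 × 0.3068 × 2 × 1 = 33.13 kips → 0.75 × 33.13 = 24.9 kips.
Bearing: edge l_c = 0.6562, r_n = 31.99 kips; interior l_c = 1.062, r_n = 51.8 kips; R_n = 31.99 + 1·51.8 = 83.79 kips → 62.8 kips.
Block shear: A_gv = 1.719, A_nv = 1.016, A_nt = 0.4688 in²; R_n = min(0.6F_uA_nv, 0.6F_yA_gv) + U_bs·F_u·A_nt = 70.08 kips → 52.6 kips.
Bolt shear governs: 24.9 kips.

24.9 kips (bolt shear governs)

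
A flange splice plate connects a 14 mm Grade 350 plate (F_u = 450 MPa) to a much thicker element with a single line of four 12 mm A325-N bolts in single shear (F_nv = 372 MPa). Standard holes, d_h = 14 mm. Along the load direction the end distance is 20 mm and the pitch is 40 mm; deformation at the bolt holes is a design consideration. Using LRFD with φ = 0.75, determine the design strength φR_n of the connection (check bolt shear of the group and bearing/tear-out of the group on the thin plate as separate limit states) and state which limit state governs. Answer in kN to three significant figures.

126 kN (bolt shear governs)

Bolt shear: A_b = π·12²/4 = 113.1 mm²; R_n = 372 × 113.1 × 4 × 1 / 1000 = 168.3 kN → 0.75 × 168.3 = 126 kN.
Bearing (1.2 l_c t F_u ≤ 2.4 d t F_u): upper limit = 2.4·12·14·450 / 1000 = 181.4 kN.
  Edge l_c = 20 − 14/2 = 13 → r_n = 98.28 kN; interior l_c = 40 − 14 = 26 → r_n = 181.4 kN.
  R_n,bearing = 1·98.28 + 3·181.4 = 642.6 kN → 0.75 × 642.6 = 482 kN.
Bolt shear governs: 126 kN.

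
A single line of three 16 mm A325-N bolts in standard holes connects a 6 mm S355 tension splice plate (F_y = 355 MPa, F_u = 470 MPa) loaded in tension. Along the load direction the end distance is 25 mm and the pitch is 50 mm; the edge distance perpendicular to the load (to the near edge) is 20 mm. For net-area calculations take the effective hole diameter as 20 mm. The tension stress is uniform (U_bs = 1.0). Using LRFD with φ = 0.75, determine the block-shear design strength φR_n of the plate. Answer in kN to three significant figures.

Shear plane L_v = 25 + 2·50 = 125 mm; A_gv = 125 × 6 = 750 mm².
A_nv = (125 − 2.5·20) × 6 = 450 mm².
A_nt = (20 − 0.5·20) × 6 = 60 mm².
0.6 F_u A_nv = 126.9 kN; 0.6 F_y A_gv = 159.8 kN → shear rupture governs the shear term.
R_n = 126.9 + 1.0 × 470 × 60 / 1000 = 155.1 kN.
Design strength φR_n = 0.75 × 155.1 = 116 kN.

116 kN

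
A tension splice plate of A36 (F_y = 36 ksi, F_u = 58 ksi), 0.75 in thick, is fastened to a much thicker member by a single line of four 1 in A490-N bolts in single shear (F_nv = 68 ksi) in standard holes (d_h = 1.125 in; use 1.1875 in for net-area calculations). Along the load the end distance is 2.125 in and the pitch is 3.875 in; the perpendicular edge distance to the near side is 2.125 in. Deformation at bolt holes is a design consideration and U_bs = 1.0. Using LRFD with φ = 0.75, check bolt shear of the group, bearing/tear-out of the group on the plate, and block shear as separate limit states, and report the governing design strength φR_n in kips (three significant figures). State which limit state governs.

Bolt shear: A_b = π·1²/4 = 0.7854 in²; R_n = 68 × 0.7854 × 4 × 1 = 213.6 kips → 0.75 × 213.6 = 160 kips.
Bearing: edge l_c = 1.562, r_n = 81.56 kips; interior l_c = 2.75, r_n = 104.4 kips; R_n = 81.56 + 3·104.4 = 394.8 kips → 296 kips.
Block shear: A_gv = 10.31, A_nv = 7.195, A_nt = 1.148 in²; R_n = min(0.6F_uA_nv, 0.6F_yA_gv) + U_bs·F_u·A_nt = 289.4 kips → 217 kips.
Bolt shear governs: 160 kips.

160 kips (bolt shear governs)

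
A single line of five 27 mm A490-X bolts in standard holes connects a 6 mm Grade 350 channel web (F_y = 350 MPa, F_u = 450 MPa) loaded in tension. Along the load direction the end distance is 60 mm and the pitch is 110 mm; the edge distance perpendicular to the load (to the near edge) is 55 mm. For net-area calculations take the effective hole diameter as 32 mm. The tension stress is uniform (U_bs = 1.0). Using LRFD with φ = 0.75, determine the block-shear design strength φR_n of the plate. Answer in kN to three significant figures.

512 kN

Shear plane L_v = 60 + 4·110 = 500 mm; A_gv = 500 × 6 = 3000 mm².
A_nv = (500 − 4.5·32) × 6 = 2136 mm².
A_nt = (55 − 0.5·32) × 6 = 234 mm².
0.6 F_u A_nv = 576.7 kN; 0.6 F_y A_gv = 630 kN → shear rupture governs the shear term.
R_n = 576.7 + 1.0 × 450 × 234 / 1000 = 682 kN.
Design strength φR_n = 0.75 × 682 = 512 kN.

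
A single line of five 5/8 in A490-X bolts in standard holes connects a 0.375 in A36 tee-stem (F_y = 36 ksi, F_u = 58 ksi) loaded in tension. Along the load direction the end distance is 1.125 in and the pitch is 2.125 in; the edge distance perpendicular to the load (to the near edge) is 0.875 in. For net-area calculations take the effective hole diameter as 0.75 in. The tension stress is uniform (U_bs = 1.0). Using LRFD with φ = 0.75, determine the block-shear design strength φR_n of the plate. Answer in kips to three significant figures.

Shear plane L_v = 1.125 + 4·2.125 = 9.625 in; A_gv = 9.625 × 0.375 = 3.609 in².
A_nv = (9.625 − 4.5·0.75) × 0.375 = 2.344 in².
A_nt = (0.875 − 0.5·0.75) × 0.375 = 0.1875 in².
0.6 F_u A_nv = 81.56 kips; 0.6 F_y A_gv = 77.96 kips → shear yielding governs the shear term.
R_n = 77.96 + 1.0 × 58 × 0.1875 = 88.84 kips.
Design strength φR_n = 0.75 × 88.84 = 66.6 kips.

66.6 kips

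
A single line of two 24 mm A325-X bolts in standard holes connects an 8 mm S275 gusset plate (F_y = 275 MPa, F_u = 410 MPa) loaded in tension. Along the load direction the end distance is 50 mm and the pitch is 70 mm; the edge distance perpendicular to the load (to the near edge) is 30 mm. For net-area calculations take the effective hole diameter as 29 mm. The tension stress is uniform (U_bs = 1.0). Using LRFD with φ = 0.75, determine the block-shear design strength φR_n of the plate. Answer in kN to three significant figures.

151 kN

Shear plane L_v = 50 + 1·70 = 120 mm; A_gv = 120 × 8 = 960 mm².
A_nv = (120 − 1.5·29) × 8 = 612 mm².
A_nt = (30 − 0.5·29) × 8 = 124 mm².
0.6 F_u A_nv = 150.6 kN; 0.6 F_y A_gv = 158.4 kN → shear rupture governs the shear term.
R_n = 150.6 + 1.0 × 410 × 124 / 1000 = 201.4 kN.
Design strength φR_n = 0.75 × 201.4 = 151 kN.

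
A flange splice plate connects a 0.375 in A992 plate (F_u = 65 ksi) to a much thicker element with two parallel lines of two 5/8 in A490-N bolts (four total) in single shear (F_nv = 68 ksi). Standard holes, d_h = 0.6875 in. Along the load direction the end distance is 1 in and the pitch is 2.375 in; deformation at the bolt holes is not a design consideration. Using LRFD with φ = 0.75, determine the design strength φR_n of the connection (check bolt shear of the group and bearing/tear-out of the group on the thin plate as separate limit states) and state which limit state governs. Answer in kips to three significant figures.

62.6 kips (bolt shear governs)

Bolt shear: A_b = π·0.625²/4 = 0.3068 in²; R_n = 68 × 0.3068 × 4 × 1 = 83.45 kips → 0.75 × 83.45 = 62.6 kips.
Bearing (1.5 l_c t F_u ≤ 3.0 d t F_u): upper limit = 3.0·0.625·0.375·65 = 45.7 kips.
  Edge l_c = 1 − 0.6875/2 = 0.6562 → r_n = 23.99 kips; interior l_c = 2.375 − 0.6875 = 1.688 → r_n = 45.7 kips.
  R_n,bearing = 2·23.99 + 2·45.7 = 139.4 kips → 0.75 × 139.4 = 105 kips.
Bolt shear governs: 62.6 kips.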